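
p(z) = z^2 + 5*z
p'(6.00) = 17.00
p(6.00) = 66.00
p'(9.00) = 23.00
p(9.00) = 126.00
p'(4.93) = 14.86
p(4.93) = 48.95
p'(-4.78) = -4.56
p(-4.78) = -1.05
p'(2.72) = 10.44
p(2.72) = 21.00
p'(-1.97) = 1.06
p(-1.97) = -5.97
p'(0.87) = 6.74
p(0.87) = 5.11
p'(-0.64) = 3.72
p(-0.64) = -2.79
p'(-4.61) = -4.22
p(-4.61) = -1.80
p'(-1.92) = 1.16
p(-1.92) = -5.91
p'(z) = 2*z + 5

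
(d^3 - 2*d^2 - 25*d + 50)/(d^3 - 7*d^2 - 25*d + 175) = (d - 2)/(d - 7)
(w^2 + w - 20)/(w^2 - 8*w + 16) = (w + 5)/(w - 4)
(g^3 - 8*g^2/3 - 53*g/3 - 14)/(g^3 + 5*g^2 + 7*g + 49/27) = 9*(g^2 - 5*g - 6)/(9*g^2 + 24*g + 7)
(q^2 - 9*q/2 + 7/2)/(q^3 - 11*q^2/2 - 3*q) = (-2*q^2 + 9*q - 7)/(q*(-2*q^2 + 11*q + 6))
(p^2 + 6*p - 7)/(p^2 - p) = (p + 7)/p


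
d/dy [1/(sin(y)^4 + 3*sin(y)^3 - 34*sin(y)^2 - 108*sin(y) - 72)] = (-4*sin(y)^3 - 9*sin(y)^2 + 68*sin(y) + 108)*cos(y)/((sin(y) - 6)^2*(sin(y) + 1)^2*(sin(y) + 2)^2*(sin(y) + 6)^2)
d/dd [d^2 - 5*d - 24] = 2*d - 5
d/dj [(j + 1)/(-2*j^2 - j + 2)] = (-2*j^2 - j + (j + 1)*(4*j + 1) + 2)/(2*j^2 + j - 2)^2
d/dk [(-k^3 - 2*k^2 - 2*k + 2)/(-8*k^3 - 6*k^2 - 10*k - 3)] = (-10*k^4 - 12*k^3 + 65*k^2 + 36*k + 26)/(64*k^6 + 96*k^5 + 196*k^4 + 168*k^3 + 136*k^2 + 60*k + 9)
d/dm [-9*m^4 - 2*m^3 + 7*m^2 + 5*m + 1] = -36*m^3 - 6*m^2 + 14*m + 5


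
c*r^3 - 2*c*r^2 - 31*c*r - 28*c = (r - 7)*(r + 4)*(c*r + c)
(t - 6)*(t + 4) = t^2 - 2*t - 24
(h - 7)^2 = h^2 - 14*h + 49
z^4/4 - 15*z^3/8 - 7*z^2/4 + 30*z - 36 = (z/4 + 1)*(z - 6)*(z - 4)*(z - 3/2)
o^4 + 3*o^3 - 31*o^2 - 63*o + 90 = (o - 5)*(o - 1)*(o + 3)*(o + 6)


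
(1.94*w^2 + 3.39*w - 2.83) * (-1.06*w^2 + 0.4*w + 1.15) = -2.0564*w^4 - 2.8174*w^3 + 6.5868*w^2 + 2.7665*w - 3.2545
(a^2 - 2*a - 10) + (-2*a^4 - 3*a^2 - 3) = -2*a^4 - 2*a^2 - 2*a - 13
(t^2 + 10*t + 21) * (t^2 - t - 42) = t^4 + 9*t^3 - 31*t^2 - 441*t - 882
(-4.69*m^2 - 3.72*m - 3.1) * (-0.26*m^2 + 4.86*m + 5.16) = 1.2194*m^4 - 21.8262*m^3 - 41.4736*m^2 - 34.2612*m - 15.996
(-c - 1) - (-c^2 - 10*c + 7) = c^2 + 9*c - 8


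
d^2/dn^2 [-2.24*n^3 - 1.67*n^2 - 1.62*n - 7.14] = -13.44*n - 3.34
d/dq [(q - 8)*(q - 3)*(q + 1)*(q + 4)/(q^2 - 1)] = 2*(q^3 - 5*q^2 + 7*q - 38)/(q^2 - 2*q + 1)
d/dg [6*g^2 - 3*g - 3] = 12*g - 3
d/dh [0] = 0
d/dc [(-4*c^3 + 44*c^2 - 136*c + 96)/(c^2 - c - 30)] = 4*(-c^2 - 10*c + 29)/(c^2 + 10*c + 25)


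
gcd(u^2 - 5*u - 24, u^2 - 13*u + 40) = u - 8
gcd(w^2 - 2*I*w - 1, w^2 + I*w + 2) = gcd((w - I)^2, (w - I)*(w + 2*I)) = w - I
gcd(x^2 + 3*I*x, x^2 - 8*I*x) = x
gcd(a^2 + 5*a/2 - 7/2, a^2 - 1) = a - 1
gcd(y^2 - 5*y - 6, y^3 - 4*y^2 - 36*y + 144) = y - 6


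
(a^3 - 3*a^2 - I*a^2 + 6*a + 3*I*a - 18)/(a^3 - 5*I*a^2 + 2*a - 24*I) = (a - 3)/(a - 4*I)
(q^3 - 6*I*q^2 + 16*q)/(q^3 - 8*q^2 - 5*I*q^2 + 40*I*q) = (q^2 - 6*I*q + 16)/(q^2 - 8*q - 5*I*q + 40*I)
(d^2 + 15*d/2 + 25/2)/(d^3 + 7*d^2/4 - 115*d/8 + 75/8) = 4*(2*d + 5)/(8*d^2 - 26*d + 15)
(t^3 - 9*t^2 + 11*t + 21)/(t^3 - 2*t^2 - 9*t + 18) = (t^2 - 6*t - 7)/(t^2 + t - 6)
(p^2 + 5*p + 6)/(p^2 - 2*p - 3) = (p^2 + 5*p + 6)/(p^2 - 2*p - 3)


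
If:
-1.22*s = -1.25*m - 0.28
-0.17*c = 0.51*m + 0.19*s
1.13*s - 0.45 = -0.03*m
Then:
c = -0.92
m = 0.16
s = 0.39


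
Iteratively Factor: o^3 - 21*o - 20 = (o + 1)*(o^2 - o - 20) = (o - 5)*(o + 1)*(o + 4)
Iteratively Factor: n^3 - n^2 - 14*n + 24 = (n - 3)*(n^2 + 2*n - 8) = (n - 3)*(n - 2)*(n + 4)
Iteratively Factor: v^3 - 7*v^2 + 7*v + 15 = (v + 1)*(v^2 - 8*v + 15) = (v - 5)*(v + 1)*(v - 3)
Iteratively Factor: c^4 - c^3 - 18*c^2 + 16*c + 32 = (c + 1)*(c^3 - 2*c^2 - 16*c + 32) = (c - 4)*(c + 1)*(c^2 + 2*c - 8) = (c - 4)*(c + 1)*(c + 4)*(c - 2)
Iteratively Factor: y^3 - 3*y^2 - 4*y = (y - 4)*(y^2 + y) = y*(y - 4)*(y + 1)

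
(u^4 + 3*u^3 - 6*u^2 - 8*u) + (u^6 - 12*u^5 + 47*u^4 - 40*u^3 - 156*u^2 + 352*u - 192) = u^6 - 12*u^5 + 48*u^4 - 37*u^3 - 162*u^2 + 344*u - 192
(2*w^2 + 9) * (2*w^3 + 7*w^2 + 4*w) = 4*w^5 + 14*w^4 + 26*w^3 + 63*w^2 + 36*w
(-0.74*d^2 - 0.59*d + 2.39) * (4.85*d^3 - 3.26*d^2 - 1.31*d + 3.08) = -3.589*d^5 - 0.4491*d^4 + 14.4843*d^3 - 9.2977*d^2 - 4.9481*d + 7.3612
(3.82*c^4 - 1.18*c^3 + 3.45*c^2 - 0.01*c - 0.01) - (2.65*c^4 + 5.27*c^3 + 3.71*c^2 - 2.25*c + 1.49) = 1.17*c^4 - 6.45*c^3 - 0.26*c^2 + 2.24*c - 1.5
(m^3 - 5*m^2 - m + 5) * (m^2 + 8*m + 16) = m^5 + 3*m^4 - 25*m^3 - 83*m^2 + 24*m + 80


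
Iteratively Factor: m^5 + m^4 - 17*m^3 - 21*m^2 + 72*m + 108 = (m + 3)*(m^4 - 2*m^3 - 11*m^2 + 12*m + 36) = (m + 2)*(m + 3)*(m^3 - 4*m^2 - 3*m + 18) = (m + 2)^2*(m + 3)*(m^2 - 6*m + 9) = (m - 3)*(m + 2)^2*(m + 3)*(m - 3)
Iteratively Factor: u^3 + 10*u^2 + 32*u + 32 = (u + 4)*(u^2 + 6*u + 8) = (u + 2)*(u + 4)*(u + 4)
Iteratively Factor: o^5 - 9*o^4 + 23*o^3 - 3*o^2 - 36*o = (o - 4)*(o^4 - 5*o^3 + 3*o^2 + 9*o) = (o - 4)*(o - 3)*(o^3 - 2*o^2 - 3*o) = (o - 4)*(o - 3)*(o + 1)*(o^2 - 3*o) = (o - 4)*(o - 3)^2*(o + 1)*(o)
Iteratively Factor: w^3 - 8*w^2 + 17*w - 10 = (w - 1)*(w^2 - 7*w + 10) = (w - 5)*(w - 1)*(w - 2)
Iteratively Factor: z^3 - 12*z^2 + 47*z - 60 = (z - 3)*(z^2 - 9*z + 20) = (z - 4)*(z - 3)*(z - 5)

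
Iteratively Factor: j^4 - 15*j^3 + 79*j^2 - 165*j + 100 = (j - 5)*(j^3 - 10*j^2 + 29*j - 20) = (j - 5)*(j - 4)*(j^2 - 6*j + 5) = (j - 5)^2*(j - 4)*(j - 1)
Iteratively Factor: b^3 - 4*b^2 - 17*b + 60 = (b + 4)*(b^2 - 8*b + 15) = (b - 3)*(b + 4)*(b - 5)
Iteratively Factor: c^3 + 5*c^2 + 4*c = (c + 4)*(c^2 + c) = (c + 1)*(c + 4)*(c)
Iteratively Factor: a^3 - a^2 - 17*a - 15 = (a + 3)*(a^2 - 4*a - 5) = (a - 5)*(a + 3)*(a + 1)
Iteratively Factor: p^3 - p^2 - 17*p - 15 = (p + 1)*(p^2 - 2*p - 15) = (p + 1)*(p + 3)*(p - 5)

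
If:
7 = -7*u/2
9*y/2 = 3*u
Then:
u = -2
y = -4/3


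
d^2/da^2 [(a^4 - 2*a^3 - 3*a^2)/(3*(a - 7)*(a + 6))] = 2*(a^6 - 3*a^5 - 123*a^4 + 247*a^3 + 9954*a^2 - 10584*a - 5292)/(3*(a^6 - 3*a^5 - 123*a^4 + 251*a^3 + 5166*a^2 - 5292*a - 74088))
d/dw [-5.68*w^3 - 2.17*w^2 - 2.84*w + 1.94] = -17.04*w^2 - 4.34*w - 2.84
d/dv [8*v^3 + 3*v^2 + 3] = 6*v*(4*v + 1)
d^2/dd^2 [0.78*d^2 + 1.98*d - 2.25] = 1.56000000000000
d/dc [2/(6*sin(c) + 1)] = -12*cos(c)/(6*sin(c) + 1)^2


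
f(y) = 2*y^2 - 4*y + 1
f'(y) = 4*y - 4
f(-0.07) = 1.29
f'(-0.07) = -4.28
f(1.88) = 0.55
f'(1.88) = 3.52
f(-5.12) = 73.91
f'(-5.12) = -24.48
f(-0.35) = 2.64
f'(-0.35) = -5.40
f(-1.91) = 15.94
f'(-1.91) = -11.64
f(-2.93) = 29.89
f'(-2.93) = -15.72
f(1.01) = -1.00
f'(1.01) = 0.04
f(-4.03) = 49.60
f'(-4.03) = -20.12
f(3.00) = 7.00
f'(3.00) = 8.00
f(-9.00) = 199.00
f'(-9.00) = -40.00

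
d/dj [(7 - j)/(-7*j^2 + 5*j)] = 7*(-j^2 + 14*j - 5)/(j^2*(49*j^2 - 70*j + 25))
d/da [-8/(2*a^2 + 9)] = 32*a/(2*a^2 + 9)^2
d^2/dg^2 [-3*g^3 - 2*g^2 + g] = -18*g - 4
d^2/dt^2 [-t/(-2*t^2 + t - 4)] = 2*(t*(4*t - 1)^2 + (1 - 6*t)*(2*t^2 - t + 4))/(2*t^2 - t + 4)^3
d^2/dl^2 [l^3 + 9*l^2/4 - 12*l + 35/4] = 6*l + 9/2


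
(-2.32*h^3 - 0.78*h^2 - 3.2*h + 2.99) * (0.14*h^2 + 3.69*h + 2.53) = -0.3248*h^5 - 8.67*h^4 - 9.1958*h^3 - 13.3628*h^2 + 2.9371*h + 7.5647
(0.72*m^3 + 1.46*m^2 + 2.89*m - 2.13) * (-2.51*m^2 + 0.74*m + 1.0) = -1.8072*m^5 - 3.1318*m^4 - 5.4535*m^3 + 8.9449*m^2 + 1.3138*m - 2.13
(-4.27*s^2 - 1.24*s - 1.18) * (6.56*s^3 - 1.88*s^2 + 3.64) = -28.0112*s^5 - 0.1068*s^4 - 5.4096*s^3 - 13.3244*s^2 - 4.5136*s - 4.2952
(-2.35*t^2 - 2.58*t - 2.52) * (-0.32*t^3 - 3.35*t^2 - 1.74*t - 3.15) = 0.752*t^5 + 8.6981*t^4 + 13.5384*t^3 + 20.3337*t^2 + 12.5118*t + 7.938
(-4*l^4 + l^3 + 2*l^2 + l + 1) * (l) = -4*l^5 + l^4 + 2*l^3 + l^2 + l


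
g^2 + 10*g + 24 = (g + 4)*(g + 6)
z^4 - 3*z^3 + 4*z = z*(z - 2)^2*(z + 1)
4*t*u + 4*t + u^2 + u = (4*t + u)*(u + 1)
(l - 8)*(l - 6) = l^2 - 14*l + 48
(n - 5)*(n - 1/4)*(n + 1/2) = n^3 - 19*n^2/4 - 11*n/8 + 5/8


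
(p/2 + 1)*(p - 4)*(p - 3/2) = p^3/2 - 7*p^2/4 - 5*p/2 + 6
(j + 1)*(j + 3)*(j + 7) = j^3 + 11*j^2 + 31*j + 21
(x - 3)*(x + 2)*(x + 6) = x^3 + 5*x^2 - 12*x - 36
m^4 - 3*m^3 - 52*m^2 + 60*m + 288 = (m - 8)*(m - 3)*(m + 2)*(m + 6)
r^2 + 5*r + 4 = (r + 1)*(r + 4)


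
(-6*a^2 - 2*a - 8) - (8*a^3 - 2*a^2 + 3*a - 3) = -8*a^3 - 4*a^2 - 5*a - 5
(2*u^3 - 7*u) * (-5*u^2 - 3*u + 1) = -10*u^5 - 6*u^4 + 37*u^3 + 21*u^2 - 7*u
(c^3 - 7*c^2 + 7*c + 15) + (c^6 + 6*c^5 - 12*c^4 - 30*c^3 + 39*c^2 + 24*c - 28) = c^6 + 6*c^5 - 12*c^4 - 29*c^3 + 32*c^2 + 31*c - 13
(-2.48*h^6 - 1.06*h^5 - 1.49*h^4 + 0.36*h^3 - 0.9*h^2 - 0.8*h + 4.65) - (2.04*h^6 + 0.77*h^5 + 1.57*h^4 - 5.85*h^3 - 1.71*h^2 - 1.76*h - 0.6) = -4.52*h^6 - 1.83*h^5 - 3.06*h^4 + 6.21*h^3 + 0.81*h^2 + 0.96*h + 5.25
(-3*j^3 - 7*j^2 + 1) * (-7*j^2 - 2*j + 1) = 21*j^5 + 55*j^4 + 11*j^3 - 14*j^2 - 2*j + 1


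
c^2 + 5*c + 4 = (c + 1)*(c + 4)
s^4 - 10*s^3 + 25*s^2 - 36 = (s - 6)*(s - 3)*(s - 2)*(s + 1)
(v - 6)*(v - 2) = v^2 - 8*v + 12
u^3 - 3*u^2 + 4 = (u - 2)^2*(u + 1)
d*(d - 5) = d^2 - 5*d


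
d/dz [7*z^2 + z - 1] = 14*z + 1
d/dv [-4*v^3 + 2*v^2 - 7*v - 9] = -12*v^2 + 4*v - 7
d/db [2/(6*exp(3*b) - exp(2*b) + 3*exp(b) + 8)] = (-36*exp(2*b) + 4*exp(b) - 6)*exp(b)/(6*exp(3*b) - exp(2*b) + 3*exp(b) + 8)^2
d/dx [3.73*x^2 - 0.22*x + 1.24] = 7.46*x - 0.22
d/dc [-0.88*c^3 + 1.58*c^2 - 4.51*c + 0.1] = -2.64*c^2 + 3.16*c - 4.51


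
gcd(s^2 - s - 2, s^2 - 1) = s + 1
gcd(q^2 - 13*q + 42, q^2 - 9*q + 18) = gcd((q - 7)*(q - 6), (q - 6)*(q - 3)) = q - 6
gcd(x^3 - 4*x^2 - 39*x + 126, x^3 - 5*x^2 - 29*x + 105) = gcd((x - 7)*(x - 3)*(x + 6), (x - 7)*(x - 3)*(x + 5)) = x^2 - 10*x + 21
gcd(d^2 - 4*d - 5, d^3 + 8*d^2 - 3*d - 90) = 1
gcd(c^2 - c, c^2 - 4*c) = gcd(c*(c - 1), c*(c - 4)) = c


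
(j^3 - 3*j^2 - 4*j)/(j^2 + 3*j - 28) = j*(j + 1)/(j + 7)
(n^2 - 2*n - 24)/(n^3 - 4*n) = (n^2 - 2*n - 24)/(n*(n^2 - 4))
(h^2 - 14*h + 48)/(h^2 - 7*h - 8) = (h - 6)/(h + 1)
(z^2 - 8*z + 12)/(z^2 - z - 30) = (z - 2)/(z + 5)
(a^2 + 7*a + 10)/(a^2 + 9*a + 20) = (a + 2)/(a + 4)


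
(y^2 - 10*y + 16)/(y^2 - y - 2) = (y - 8)/(y + 1)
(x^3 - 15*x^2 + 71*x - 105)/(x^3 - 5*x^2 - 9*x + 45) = (x - 7)/(x + 3)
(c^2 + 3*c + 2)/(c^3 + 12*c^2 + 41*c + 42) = (c + 1)/(c^2 + 10*c + 21)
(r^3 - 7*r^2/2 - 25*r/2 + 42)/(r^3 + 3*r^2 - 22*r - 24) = (2*r^2 + r - 21)/(2*(r^2 + 7*r + 6))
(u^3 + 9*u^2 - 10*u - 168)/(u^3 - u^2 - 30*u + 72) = (u + 7)/(u - 3)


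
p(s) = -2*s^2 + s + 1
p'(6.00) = -23.00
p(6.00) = -65.00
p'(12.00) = -47.00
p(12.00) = -275.00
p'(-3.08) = 13.32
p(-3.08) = -21.05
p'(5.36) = -20.44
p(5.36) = -51.10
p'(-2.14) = 9.56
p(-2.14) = -10.30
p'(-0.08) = 1.32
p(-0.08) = 0.91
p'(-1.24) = 5.96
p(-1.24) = -3.32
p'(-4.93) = 20.72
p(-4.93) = -52.54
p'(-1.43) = 6.72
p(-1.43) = -4.52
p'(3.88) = -14.52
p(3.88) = -25.23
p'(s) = 1 - 4*s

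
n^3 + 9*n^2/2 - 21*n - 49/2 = (n - 7/2)*(n + 1)*(n + 7)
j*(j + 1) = j^2 + j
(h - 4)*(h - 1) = h^2 - 5*h + 4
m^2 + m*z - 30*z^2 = (m - 5*z)*(m + 6*z)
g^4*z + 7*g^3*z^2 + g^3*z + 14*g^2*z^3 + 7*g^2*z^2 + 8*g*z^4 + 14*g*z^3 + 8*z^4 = (g + z)*(g + 2*z)*(g + 4*z)*(g*z + z)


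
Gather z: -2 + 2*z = 2*z - 2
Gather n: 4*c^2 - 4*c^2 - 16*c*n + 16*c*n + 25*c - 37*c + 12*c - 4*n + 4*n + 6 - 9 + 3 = 0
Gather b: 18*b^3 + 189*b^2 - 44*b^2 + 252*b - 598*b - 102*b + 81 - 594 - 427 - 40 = 18*b^3 + 145*b^2 - 448*b - 980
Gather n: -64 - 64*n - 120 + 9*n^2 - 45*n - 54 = 9*n^2 - 109*n - 238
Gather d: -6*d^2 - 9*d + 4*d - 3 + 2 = -6*d^2 - 5*d - 1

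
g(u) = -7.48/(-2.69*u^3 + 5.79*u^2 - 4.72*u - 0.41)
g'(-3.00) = -0.04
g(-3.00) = -0.05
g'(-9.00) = -0.00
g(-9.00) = -0.00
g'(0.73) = -1.29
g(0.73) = 4.12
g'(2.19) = -1.07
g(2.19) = 0.67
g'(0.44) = -3.49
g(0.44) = 4.69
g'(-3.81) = -0.02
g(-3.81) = -0.03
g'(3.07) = -0.23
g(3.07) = 0.20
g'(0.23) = -12.44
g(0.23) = 6.12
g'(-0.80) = -2.01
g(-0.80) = -0.89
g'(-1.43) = -0.42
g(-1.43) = -0.29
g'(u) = -7.48*(8.07*u^2 - 11.58*u + 4.72)/(-2.69*u^3 + 5.79*u^2 - 4.72*u - 0.41)^2 = (-60.3636*u^2 + 86.6184*u - 35.3056)/(2.69*u^3 - 5.79*u^2 + 4.72*u + 0.41)^2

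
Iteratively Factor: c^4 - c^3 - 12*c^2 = (c)*(c^3 - c^2 - 12*c) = c*(c - 4)*(c^2 + 3*c) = c*(c - 4)*(c + 3)*(c)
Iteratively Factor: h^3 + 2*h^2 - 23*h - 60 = (h + 4)*(h^2 - 2*h - 15) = (h + 3)*(h + 4)*(h - 5)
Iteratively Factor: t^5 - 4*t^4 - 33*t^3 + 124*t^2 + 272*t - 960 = (t - 4)*(t^4 - 33*t^2 - 8*t + 240) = (t - 4)*(t + 4)*(t^3 - 4*t^2 - 17*t + 60) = (t - 4)*(t - 3)*(t + 4)*(t^2 - t - 20) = (t - 4)*(t - 3)*(t + 4)^2*(t - 5)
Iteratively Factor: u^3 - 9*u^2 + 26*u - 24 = (u - 3)*(u^2 - 6*u + 8) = (u - 4)*(u - 3)*(u - 2)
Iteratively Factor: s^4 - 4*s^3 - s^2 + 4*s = (s + 1)*(s^3 - 5*s^2 + 4*s) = s*(s + 1)*(s^2 - 5*s + 4) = s*(s - 4)*(s + 1)*(s - 1)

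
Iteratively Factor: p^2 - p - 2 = (p + 1)*(p - 2)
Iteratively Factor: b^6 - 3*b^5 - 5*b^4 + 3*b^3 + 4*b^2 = (b - 4)*(b^5 + b^4 - b^3 - b^2) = (b - 4)*(b + 1)*(b^4 - b^2) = b*(b - 4)*(b + 1)*(b^3 - b) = b*(b - 4)*(b - 1)*(b + 1)*(b^2 + b) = b^2*(b - 4)*(b - 1)*(b + 1)*(b + 1)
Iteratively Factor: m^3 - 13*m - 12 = (m - 4)*(m^2 + 4*m + 3) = (m - 4)*(m + 1)*(m + 3)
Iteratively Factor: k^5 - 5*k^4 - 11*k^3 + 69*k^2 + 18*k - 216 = (k - 3)*(k^4 - 2*k^3 - 17*k^2 + 18*k + 72) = (k - 3)*(k + 2)*(k^3 - 4*k^2 - 9*k + 36) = (k - 3)^2*(k + 2)*(k^2 - k - 12) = (k - 3)^2*(k + 2)*(k + 3)*(k - 4)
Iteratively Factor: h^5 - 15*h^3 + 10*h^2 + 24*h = (h - 3)*(h^4 + 3*h^3 - 6*h^2 - 8*h) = h*(h - 3)*(h^3 + 3*h^2 - 6*h - 8) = h*(h - 3)*(h + 4)*(h^2 - h - 2) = h*(h - 3)*(h + 1)*(h + 4)*(h - 2)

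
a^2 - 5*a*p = a*(a - 5*p)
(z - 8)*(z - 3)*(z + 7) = z^3 - 4*z^2 - 53*z + 168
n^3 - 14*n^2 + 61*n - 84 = (n - 7)*(n - 4)*(n - 3)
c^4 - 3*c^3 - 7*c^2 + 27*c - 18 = (c - 3)*(c - 2)*(c - 1)*(c + 3)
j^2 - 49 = (j - 7)*(j + 7)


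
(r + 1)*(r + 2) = r^2 + 3*r + 2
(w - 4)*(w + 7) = w^2 + 3*w - 28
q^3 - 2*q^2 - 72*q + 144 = (q - 2)*(q - 6*sqrt(2))*(q + 6*sqrt(2))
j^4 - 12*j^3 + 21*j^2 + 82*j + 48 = (j - 8)*(j - 6)*(j + 1)^2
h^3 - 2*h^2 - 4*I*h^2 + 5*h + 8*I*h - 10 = (h - 2)*(h - 5*I)*(h + I)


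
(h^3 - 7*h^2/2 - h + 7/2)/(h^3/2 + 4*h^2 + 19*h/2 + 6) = (2*h^2 - 9*h + 7)/(h^2 + 7*h + 12)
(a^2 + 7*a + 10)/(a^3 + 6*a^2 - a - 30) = (a + 2)/(a^2 + a - 6)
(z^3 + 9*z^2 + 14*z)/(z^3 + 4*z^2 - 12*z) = (z^2 + 9*z + 14)/(z^2 + 4*z - 12)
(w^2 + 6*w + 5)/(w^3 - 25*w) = (w + 1)/(w*(w - 5))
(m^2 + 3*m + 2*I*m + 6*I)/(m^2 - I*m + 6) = (m + 3)/(m - 3*I)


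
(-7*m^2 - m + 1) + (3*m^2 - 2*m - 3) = -4*m^2 - 3*m - 2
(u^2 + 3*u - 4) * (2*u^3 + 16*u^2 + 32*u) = 2*u^5 + 22*u^4 + 72*u^3 + 32*u^2 - 128*u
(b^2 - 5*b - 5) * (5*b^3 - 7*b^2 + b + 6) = 5*b^5 - 32*b^4 + 11*b^3 + 36*b^2 - 35*b - 30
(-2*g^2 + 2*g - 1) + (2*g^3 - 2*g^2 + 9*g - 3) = 2*g^3 - 4*g^2 + 11*g - 4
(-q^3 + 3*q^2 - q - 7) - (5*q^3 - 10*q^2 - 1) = -6*q^3 + 13*q^2 - q - 6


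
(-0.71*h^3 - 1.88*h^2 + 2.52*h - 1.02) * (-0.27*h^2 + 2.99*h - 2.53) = 0.1917*h^5 - 1.6153*h^4 - 4.5053*h^3 + 12.5666*h^2 - 9.4254*h + 2.5806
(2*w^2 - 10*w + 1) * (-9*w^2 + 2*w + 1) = -18*w^4 + 94*w^3 - 27*w^2 - 8*w + 1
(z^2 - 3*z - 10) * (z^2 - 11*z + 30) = z^4 - 14*z^3 + 53*z^2 + 20*z - 300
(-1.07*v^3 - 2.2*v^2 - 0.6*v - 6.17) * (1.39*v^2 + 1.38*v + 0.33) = -1.4873*v^5 - 4.5346*v^4 - 4.2231*v^3 - 10.1303*v^2 - 8.7126*v - 2.0361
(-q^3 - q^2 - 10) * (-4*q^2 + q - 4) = 4*q^5 + 3*q^4 + 3*q^3 + 44*q^2 - 10*q + 40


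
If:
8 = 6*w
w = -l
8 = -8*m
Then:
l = -4/3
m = -1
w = 4/3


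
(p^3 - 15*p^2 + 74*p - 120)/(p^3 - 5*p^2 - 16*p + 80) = (p - 6)/(p + 4)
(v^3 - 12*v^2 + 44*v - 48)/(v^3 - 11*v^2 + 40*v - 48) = (v^2 - 8*v + 12)/(v^2 - 7*v + 12)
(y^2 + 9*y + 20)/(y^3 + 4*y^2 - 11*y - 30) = (y + 4)/(y^2 - y - 6)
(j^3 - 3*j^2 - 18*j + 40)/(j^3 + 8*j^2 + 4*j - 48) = (j - 5)/(j + 6)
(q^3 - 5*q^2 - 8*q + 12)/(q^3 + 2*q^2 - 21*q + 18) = (q^2 - 4*q - 12)/(q^2 + 3*q - 18)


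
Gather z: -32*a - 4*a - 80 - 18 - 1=-36*a - 99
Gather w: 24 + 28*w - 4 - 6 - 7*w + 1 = 21*w + 15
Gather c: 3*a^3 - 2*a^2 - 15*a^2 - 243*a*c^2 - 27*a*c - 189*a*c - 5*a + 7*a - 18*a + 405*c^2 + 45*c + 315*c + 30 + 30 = 3*a^3 - 17*a^2 - 16*a + c^2*(405 - 243*a) + c*(360 - 216*a) + 60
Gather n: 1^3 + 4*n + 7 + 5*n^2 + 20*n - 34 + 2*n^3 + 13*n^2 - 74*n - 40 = 2*n^3 + 18*n^2 - 50*n - 66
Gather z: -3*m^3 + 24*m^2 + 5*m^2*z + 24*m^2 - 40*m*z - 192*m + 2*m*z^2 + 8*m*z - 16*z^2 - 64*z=-3*m^3 + 48*m^2 - 192*m + z^2*(2*m - 16) + z*(5*m^2 - 32*m - 64)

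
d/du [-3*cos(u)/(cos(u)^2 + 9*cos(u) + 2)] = 3*(sin(u)^2 + 1)*sin(u)/(cos(u)^2 + 9*cos(u) + 2)^2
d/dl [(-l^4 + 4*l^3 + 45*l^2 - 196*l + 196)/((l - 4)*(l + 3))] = (-2*l^5 + 7*l^4 + 40*l^3 + 7*l^2 - 1472*l + 2548)/(l^4 - 2*l^3 - 23*l^2 + 24*l + 144)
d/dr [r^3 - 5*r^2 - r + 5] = 3*r^2 - 10*r - 1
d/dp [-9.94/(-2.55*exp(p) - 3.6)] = -25.347*exp(p)/(2.55*exp(p) + 3.6)^2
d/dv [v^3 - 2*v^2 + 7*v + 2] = 3*v^2 - 4*v + 7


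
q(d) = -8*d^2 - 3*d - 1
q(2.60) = -62.88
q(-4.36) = -140.00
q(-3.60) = -93.88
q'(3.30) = -55.80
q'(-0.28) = 1.48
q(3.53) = -111.28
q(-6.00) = -271.00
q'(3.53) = -59.48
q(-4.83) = -173.14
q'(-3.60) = 54.60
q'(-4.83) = 74.28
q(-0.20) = -0.72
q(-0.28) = -0.79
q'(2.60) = -44.60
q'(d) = -16*d - 3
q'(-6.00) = 93.00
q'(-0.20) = 0.20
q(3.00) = -82.00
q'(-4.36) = 66.76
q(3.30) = -98.02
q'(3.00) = -51.00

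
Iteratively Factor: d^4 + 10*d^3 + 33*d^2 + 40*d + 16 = (d + 4)*(d^3 + 6*d^2 + 9*d + 4) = (d + 1)*(d + 4)*(d^2 + 5*d + 4) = (d + 1)*(d + 4)^2*(d + 1)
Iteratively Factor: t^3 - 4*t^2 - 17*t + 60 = (t + 4)*(t^2 - 8*t + 15) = (t - 5)*(t + 4)*(t - 3)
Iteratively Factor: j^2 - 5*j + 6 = (j - 2)*(j - 3)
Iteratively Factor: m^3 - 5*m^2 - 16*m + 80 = (m + 4)*(m^2 - 9*m + 20) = (m - 5)*(m + 4)*(m - 4)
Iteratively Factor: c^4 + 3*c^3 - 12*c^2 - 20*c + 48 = (c + 4)*(c^3 - c^2 - 8*c + 12) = (c - 2)*(c + 4)*(c^2 + c - 6) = (c - 2)^2*(c + 4)*(c + 3)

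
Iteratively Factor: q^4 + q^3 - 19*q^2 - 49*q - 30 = (q + 3)*(q^3 - 2*q^2 - 13*q - 10) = (q + 2)*(q + 3)*(q^2 - 4*q - 5) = (q + 1)*(q + 2)*(q + 3)*(q - 5)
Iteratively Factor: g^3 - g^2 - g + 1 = (g + 1)*(g^2 - 2*g + 1) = (g - 1)*(g + 1)*(g - 1)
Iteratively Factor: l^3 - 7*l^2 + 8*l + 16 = (l + 1)*(l^2 - 8*l + 16) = (l - 4)*(l + 1)*(l - 4)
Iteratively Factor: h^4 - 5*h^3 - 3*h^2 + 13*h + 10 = (h + 1)*(h^3 - 6*h^2 + 3*h + 10) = (h - 2)*(h + 1)*(h^2 - 4*h - 5) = (h - 5)*(h - 2)*(h + 1)*(h + 1)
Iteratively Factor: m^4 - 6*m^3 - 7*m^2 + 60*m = (m - 5)*(m^3 - m^2 - 12*m) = (m - 5)*(m + 3)*(m^2 - 4*m) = (m - 5)*(m - 4)*(m + 3)*(m)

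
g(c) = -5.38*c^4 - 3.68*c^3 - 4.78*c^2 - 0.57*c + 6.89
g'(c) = -21.52*c^3 - 11.04*c^2 - 9.56*c - 0.57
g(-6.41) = -8299.33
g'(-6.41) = 5274.92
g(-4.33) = -1672.69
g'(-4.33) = 1580.89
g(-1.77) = -39.47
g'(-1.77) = 101.10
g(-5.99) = -6296.40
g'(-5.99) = 4285.70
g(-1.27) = -6.55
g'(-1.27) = 37.85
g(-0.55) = 5.88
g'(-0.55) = 4.93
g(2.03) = -136.11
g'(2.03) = -245.50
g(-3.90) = -1089.93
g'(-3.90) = 1145.34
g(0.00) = 6.89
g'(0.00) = -0.57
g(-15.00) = -261002.56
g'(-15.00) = 70288.83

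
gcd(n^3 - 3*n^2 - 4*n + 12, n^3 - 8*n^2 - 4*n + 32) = n^2 - 4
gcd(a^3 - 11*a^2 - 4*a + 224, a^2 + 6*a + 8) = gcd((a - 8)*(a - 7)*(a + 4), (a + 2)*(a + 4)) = a + 4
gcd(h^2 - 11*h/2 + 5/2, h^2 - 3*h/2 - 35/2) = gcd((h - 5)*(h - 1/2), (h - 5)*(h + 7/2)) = h - 5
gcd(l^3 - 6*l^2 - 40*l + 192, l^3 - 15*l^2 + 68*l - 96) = l^2 - 12*l + 32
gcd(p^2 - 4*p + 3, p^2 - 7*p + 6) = p - 1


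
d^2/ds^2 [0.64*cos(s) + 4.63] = -0.64*cos(s)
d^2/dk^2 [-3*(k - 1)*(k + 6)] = -6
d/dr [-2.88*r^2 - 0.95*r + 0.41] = -5.76*r - 0.95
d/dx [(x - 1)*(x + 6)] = 2*x + 5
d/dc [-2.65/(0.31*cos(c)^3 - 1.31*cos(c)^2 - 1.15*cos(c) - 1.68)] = (-2.4645*cos(c)^2 + 6.943*cos(c) + 3.0475)*sin(c)/(-0.31*cos(c)^3 + 1.31*cos(c)^2 + 1.15*cos(c) + 1.68)^2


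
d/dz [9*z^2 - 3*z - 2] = 18*z - 3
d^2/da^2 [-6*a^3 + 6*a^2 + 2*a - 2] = 12 - 36*a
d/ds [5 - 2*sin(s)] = -2*cos(s)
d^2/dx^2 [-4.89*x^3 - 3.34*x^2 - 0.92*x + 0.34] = -29.34*x - 6.68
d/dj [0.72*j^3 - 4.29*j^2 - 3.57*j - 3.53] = 2.16*j^2 - 8.58*j - 3.57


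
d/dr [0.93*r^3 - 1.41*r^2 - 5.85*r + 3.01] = 2.79*r^2 - 2.82*r - 5.85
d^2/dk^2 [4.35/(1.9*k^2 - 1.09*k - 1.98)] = (31.407*k^2 - 18.0177*k - 4.35*(3.8*k - 1.09)*(7.6*k - 2.18) - 32.7294)/(-1.9*k^2 + 1.09*k + 1.98)^3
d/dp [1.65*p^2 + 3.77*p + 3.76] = 3.3*p + 3.77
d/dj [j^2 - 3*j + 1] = 2*j - 3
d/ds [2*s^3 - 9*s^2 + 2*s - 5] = 6*s^2 - 18*s + 2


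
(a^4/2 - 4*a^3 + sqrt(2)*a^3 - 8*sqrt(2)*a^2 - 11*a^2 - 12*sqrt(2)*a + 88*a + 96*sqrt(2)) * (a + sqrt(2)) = a^5/2 - 4*a^4 + 3*sqrt(2)*a^4/2 - 12*sqrt(2)*a^3 - 9*a^3 - 23*sqrt(2)*a^2 + 72*a^2 - 24*a + 184*sqrt(2)*a + 192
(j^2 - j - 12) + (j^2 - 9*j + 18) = 2*j^2 - 10*j + 6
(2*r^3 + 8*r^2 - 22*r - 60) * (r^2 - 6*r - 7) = 2*r^5 - 4*r^4 - 84*r^3 + 16*r^2 + 514*r + 420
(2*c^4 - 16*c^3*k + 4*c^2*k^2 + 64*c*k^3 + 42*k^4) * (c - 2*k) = 2*c^5 - 20*c^4*k + 36*c^3*k^2 + 56*c^2*k^3 - 86*c*k^4 - 84*k^5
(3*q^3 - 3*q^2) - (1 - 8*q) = 3*q^3 - 3*q^2 + 8*q - 1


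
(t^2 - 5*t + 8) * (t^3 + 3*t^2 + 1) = t^5 - 2*t^4 - 7*t^3 + 25*t^2 - 5*t + 8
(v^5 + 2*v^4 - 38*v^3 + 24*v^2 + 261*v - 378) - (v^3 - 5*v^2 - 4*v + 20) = v^5 + 2*v^4 - 39*v^3 + 29*v^2 + 265*v - 398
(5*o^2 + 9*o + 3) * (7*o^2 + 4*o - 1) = 35*o^4 + 83*o^3 + 52*o^2 + 3*o - 3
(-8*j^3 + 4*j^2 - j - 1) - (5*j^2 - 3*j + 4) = -8*j^3 - j^2 + 2*j - 5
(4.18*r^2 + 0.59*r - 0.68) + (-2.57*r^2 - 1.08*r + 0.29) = 1.61*r^2 - 0.49*r - 0.39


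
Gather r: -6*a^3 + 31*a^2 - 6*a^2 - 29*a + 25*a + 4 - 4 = -6*a^3 + 25*a^2 - 4*a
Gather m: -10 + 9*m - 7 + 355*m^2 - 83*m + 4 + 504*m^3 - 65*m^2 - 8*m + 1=504*m^3 + 290*m^2 - 82*m - 12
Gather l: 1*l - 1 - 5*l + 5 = 4 - 4*l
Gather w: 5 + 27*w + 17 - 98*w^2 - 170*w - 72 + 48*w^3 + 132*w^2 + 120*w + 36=48*w^3 + 34*w^2 - 23*w - 14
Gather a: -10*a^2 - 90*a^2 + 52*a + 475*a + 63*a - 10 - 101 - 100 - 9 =-100*a^2 + 590*a - 220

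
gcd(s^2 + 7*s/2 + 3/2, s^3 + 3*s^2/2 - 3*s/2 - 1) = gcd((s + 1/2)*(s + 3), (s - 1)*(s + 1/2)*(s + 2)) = s + 1/2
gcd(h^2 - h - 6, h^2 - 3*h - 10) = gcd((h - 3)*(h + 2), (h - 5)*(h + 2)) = h + 2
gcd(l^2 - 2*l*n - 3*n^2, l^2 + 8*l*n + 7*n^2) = l + n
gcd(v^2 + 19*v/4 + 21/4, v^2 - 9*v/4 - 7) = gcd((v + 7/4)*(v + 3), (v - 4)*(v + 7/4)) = v + 7/4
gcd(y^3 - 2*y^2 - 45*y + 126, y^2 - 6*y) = y - 6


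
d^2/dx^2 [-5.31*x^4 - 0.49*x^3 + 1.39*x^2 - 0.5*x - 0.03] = -63.72*x^2 - 2.94*x + 2.78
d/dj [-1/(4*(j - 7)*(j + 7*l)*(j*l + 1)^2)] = (2*l*(j - 7)*(j + 7*l) + (j - 7)*(j*l + 1) + (j + 7*l)*(j*l + 1))/(4*(j - 7)^2*(j + 7*l)^2*(j*l + 1)^3)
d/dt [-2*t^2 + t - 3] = 1 - 4*t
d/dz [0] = 0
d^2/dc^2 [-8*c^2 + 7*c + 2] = -16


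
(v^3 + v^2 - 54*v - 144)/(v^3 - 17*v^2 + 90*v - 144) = (v^2 + 9*v + 18)/(v^2 - 9*v + 18)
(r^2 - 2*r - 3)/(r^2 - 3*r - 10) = (-r^2 + 2*r + 3)/(-r^2 + 3*r + 10)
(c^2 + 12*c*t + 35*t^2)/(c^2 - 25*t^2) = (-c - 7*t)/(-c + 5*t)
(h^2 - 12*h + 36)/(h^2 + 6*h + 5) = (h^2 - 12*h + 36)/(h^2 + 6*h + 5)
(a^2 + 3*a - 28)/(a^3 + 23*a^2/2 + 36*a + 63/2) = 2*(a - 4)/(2*a^2 + 9*a + 9)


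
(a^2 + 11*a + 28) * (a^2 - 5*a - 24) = a^4 + 6*a^3 - 51*a^2 - 404*a - 672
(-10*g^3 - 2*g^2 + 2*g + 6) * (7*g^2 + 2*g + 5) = -70*g^5 - 34*g^4 - 40*g^3 + 36*g^2 + 22*g + 30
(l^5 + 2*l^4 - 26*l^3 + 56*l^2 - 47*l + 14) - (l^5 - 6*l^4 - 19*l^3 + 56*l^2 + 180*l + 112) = 8*l^4 - 7*l^3 - 227*l - 98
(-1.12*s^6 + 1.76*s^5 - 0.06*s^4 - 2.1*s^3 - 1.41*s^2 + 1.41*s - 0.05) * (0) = 0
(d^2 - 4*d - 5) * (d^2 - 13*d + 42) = d^4 - 17*d^3 + 89*d^2 - 103*d - 210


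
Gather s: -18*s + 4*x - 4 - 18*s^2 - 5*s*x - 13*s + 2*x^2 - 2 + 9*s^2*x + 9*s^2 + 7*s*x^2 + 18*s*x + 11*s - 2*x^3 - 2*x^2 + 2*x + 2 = s^2*(9*x - 9) + s*(7*x^2 + 13*x - 20) - 2*x^3 + 6*x - 4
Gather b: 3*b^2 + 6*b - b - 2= 3*b^2 + 5*b - 2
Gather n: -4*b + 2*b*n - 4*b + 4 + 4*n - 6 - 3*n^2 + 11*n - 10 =-8*b - 3*n^2 + n*(2*b + 15) - 12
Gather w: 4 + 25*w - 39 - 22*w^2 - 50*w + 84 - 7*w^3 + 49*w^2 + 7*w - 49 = -7*w^3 + 27*w^2 - 18*w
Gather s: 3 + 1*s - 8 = s - 5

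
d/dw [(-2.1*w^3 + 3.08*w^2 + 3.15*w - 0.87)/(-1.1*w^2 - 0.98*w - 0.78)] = (2.31*w^4 + 4.116*w^3 + 5.3606*w^2 - 6.7188*w - 3.3096)/(1.21*w^4 + 2.156*w^3 + 2.6764*w^2 + 1.5288*w + 0.6084)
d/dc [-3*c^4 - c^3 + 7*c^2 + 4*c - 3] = -12*c^3 - 3*c^2 + 14*c + 4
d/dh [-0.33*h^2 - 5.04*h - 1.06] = -0.66*h - 5.04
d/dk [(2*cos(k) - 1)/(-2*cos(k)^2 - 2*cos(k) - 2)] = (2*cos(k) - cos(2*k) + 2)*sin(k)/(2*(cos(k)^2 + cos(k) + 1)^2)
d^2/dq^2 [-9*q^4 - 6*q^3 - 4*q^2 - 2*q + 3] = -108*q^2 - 36*q - 8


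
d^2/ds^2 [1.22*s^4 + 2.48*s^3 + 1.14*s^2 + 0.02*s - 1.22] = 14.64*s^2 + 14.88*s + 2.28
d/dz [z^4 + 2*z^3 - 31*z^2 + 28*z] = 4*z^3 + 6*z^2 - 62*z + 28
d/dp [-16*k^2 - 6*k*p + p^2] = -6*k + 2*p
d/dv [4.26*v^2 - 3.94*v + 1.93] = 8.52*v - 3.94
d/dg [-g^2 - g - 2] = -2*g - 1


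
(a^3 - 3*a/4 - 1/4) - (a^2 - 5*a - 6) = a^3 - a^2 + 17*a/4 + 23/4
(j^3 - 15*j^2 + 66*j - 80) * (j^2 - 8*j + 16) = j^5 - 23*j^4 + 202*j^3 - 848*j^2 + 1696*j - 1280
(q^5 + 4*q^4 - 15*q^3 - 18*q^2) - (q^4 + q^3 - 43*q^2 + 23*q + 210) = q^5 + 3*q^4 - 16*q^3 + 25*q^2 - 23*q - 210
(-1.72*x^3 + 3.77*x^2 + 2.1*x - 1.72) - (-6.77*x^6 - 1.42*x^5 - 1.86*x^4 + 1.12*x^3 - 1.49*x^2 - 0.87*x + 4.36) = 6.77*x^6 + 1.42*x^5 + 1.86*x^4 - 2.84*x^3 + 5.26*x^2 + 2.97*x - 6.08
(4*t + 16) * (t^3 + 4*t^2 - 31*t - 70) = 4*t^4 + 32*t^3 - 60*t^2 - 776*t - 1120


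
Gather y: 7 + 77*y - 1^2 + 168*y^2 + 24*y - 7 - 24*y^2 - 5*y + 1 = 144*y^2 + 96*y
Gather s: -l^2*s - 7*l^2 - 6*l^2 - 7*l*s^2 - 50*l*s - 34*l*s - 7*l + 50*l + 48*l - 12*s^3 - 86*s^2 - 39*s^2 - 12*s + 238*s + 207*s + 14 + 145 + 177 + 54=-13*l^2 + 91*l - 12*s^3 + s^2*(-7*l - 125) + s*(-l^2 - 84*l + 433) + 390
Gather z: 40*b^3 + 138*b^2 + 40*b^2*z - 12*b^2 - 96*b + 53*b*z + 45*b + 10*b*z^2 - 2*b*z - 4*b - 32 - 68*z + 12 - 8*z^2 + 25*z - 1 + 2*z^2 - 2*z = 40*b^3 + 126*b^2 - 55*b + z^2*(10*b - 6) + z*(40*b^2 + 51*b - 45) - 21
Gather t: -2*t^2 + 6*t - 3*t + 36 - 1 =-2*t^2 + 3*t + 35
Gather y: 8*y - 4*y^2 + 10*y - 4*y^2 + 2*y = -8*y^2 + 20*y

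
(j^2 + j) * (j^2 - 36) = j^4 + j^3 - 36*j^2 - 36*j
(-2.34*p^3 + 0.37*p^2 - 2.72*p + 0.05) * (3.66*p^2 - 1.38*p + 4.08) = -8.5644*p^5 + 4.5834*p^4 - 20.013*p^3 + 5.4462*p^2 - 11.1666*p + 0.204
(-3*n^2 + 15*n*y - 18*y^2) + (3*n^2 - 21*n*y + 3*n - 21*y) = -6*n*y + 3*n - 18*y^2 - 21*y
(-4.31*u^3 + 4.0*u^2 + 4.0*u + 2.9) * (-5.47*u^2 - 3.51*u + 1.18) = 23.5757*u^5 - 6.7519*u^4 - 41.0058*u^3 - 25.183*u^2 - 5.459*u + 3.422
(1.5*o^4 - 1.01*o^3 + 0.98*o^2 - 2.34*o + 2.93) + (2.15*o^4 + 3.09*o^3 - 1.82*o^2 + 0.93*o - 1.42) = 3.65*o^4 + 2.08*o^3 - 0.84*o^2 - 1.41*o + 1.51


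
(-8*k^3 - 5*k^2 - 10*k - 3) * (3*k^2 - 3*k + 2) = -24*k^5 + 9*k^4 - 31*k^3 + 11*k^2 - 11*k - 6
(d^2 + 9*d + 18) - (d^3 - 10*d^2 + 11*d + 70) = -d^3 + 11*d^2 - 2*d - 52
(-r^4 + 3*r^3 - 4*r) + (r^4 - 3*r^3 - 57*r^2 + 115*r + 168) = -57*r^2 + 111*r + 168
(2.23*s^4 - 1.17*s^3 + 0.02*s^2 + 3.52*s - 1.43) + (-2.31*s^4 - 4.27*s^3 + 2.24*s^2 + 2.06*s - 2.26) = -0.0800000000000001*s^4 - 5.44*s^3 + 2.26*s^2 + 5.58*s - 3.69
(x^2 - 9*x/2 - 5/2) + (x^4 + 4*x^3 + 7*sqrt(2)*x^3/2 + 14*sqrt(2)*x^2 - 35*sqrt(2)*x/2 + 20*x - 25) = x^4 + 4*x^3 + 7*sqrt(2)*x^3/2 + x^2 + 14*sqrt(2)*x^2 - 35*sqrt(2)*x/2 + 31*x/2 - 55/2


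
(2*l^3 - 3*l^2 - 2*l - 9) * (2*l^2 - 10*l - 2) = 4*l^5 - 26*l^4 + 22*l^3 + 8*l^2 + 94*l + 18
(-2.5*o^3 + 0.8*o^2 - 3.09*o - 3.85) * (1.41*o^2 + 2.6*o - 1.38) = -3.525*o^5 - 5.372*o^4 + 1.1731*o^3 - 14.5665*o^2 - 5.7458*o + 5.313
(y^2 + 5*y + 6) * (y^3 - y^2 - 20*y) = y^5 + 4*y^4 - 19*y^3 - 106*y^2 - 120*y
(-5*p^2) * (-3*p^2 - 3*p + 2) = 15*p^4 + 15*p^3 - 10*p^2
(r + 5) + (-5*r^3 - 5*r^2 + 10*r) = -5*r^3 - 5*r^2 + 11*r + 5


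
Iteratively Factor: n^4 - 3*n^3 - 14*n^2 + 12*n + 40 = (n - 2)*(n^3 - n^2 - 16*n - 20) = (n - 2)*(n + 2)*(n^2 - 3*n - 10) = (n - 2)*(n + 2)^2*(n - 5)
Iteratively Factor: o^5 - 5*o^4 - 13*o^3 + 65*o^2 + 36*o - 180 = (o - 2)*(o^4 - 3*o^3 - 19*o^2 + 27*o + 90) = (o - 2)*(o + 3)*(o^3 - 6*o^2 - o + 30) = (o - 2)*(o + 2)*(o + 3)*(o^2 - 8*o + 15) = (o - 3)*(o - 2)*(o + 2)*(o + 3)*(o - 5)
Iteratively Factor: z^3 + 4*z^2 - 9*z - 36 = (z + 3)*(z^2 + z - 12) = (z - 3)*(z + 3)*(z + 4)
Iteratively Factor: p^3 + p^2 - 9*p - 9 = (p + 3)*(p^2 - 2*p - 3) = (p + 1)*(p + 3)*(p - 3)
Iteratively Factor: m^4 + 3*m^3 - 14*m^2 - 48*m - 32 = (m + 4)*(m^3 - m^2 - 10*m - 8) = (m + 2)*(m + 4)*(m^2 - 3*m - 4) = (m - 4)*(m + 2)*(m + 4)*(m + 1)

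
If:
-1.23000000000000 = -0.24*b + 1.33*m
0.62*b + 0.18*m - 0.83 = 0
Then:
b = 1.53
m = -0.65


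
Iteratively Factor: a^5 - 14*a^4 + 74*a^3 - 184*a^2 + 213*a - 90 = (a - 1)*(a^4 - 13*a^3 + 61*a^2 - 123*a + 90) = (a - 2)*(a - 1)*(a^3 - 11*a^2 + 39*a - 45) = (a - 3)*(a - 2)*(a - 1)*(a^2 - 8*a + 15) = (a - 5)*(a - 3)*(a - 2)*(a - 1)*(a - 3)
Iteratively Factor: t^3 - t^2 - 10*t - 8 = (t + 2)*(t^2 - 3*t - 4) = (t - 4)*(t + 2)*(t + 1)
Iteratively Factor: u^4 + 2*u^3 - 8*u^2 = (u + 4)*(u^3 - 2*u^2) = u*(u + 4)*(u^2 - 2*u) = u*(u - 2)*(u + 4)*(u)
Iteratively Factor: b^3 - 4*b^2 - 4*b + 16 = (b + 2)*(b^2 - 6*b + 8) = (b - 4)*(b + 2)*(b - 2)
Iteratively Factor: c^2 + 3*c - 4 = (c + 4)*(c - 1)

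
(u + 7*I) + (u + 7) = 2*u + 7 + 7*I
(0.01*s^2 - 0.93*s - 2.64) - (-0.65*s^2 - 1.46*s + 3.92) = 0.66*s^2 + 0.53*s - 6.56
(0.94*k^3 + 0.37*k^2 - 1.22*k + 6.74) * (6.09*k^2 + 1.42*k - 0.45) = 5.7246*k^5 + 3.5881*k^4 - 7.3274*k^3 + 39.1477*k^2 + 10.1198*k - 3.033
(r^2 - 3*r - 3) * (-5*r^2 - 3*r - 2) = -5*r^4 + 12*r^3 + 22*r^2 + 15*r + 6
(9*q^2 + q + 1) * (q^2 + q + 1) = 9*q^4 + 10*q^3 + 11*q^2 + 2*q + 1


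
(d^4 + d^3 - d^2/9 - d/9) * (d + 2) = d^5 + 3*d^4 + 17*d^3/9 - d^2/3 - 2*d/9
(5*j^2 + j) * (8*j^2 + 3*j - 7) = 40*j^4 + 23*j^3 - 32*j^2 - 7*j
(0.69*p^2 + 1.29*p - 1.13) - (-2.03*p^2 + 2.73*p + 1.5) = 2.72*p^2 - 1.44*p - 2.63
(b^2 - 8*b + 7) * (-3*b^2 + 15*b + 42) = -3*b^4 + 39*b^3 - 99*b^2 - 231*b + 294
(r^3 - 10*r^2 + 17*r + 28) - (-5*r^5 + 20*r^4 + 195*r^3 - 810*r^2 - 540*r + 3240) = 5*r^5 - 20*r^4 - 194*r^3 + 800*r^2 + 557*r - 3212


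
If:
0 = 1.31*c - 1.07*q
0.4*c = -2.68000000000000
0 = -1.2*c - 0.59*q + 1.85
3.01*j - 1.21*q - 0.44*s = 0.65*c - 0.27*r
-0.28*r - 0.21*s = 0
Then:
No Solution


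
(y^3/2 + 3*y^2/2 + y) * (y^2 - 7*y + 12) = y^5/2 - 2*y^4 - 7*y^3/2 + 11*y^2 + 12*y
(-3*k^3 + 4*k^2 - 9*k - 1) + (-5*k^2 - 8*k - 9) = -3*k^3 - k^2 - 17*k - 10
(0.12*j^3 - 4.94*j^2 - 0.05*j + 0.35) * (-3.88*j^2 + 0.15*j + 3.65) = -0.4656*j^5 + 19.1852*j^4 - 0.109*j^3 - 19.3965*j^2 - 0.13*j + 1.2775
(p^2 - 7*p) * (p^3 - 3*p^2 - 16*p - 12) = p^5 - 10*p^4 + 5*p^3 + 100*p^2 + 84*p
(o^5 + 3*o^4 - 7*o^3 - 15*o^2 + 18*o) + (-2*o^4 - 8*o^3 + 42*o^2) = o^5 + o^4 - 15*o^3 + 27*o^2 + 18*o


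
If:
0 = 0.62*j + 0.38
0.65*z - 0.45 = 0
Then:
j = -0.61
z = 0.69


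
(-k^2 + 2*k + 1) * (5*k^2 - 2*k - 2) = -5*k^4 + 12*k^3 + 3*k^2 - 6*k - 2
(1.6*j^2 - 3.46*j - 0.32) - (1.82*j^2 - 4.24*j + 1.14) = -0.22*j^2 + 0.78*j - 1.46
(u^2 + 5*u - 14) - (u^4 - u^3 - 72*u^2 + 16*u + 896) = -u^4 + u^3 + 73*u^2 - 11*u - 910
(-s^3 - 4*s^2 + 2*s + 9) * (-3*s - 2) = 3*s^4 + 14*s^3 + 2*s^2 - 31*s - 18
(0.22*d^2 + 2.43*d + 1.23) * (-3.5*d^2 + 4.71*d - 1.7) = -0.77*d^4 - 7.4688*d^3 + 6.7663*d^2 + 1.6623*d - 2.091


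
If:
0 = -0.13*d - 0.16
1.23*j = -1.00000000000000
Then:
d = -1.23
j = -0.81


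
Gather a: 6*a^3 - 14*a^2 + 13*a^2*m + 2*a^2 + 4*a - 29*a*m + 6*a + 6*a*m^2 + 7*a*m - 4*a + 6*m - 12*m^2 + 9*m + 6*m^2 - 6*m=6*a^3 + a^2*(13*m - 12) + a*(6*m^2 - 22*m + 6) - 6*m^2 + 9*m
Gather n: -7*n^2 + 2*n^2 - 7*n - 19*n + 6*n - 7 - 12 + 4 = -5*n^2 - 20*n - 15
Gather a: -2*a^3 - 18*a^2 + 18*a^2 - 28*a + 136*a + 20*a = -2*a^3 + 128*a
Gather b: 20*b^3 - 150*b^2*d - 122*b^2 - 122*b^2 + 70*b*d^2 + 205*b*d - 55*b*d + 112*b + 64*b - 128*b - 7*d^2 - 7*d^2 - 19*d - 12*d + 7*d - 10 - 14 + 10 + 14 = 20*b^3 + b^2*(-150*d - 244) + b*(70*d^2 + 150*d + 48) - 14*d^2 - 24*d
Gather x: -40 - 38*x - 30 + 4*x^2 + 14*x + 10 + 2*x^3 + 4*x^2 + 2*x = 2*x^3 + 8*x^2 - 22*x - 60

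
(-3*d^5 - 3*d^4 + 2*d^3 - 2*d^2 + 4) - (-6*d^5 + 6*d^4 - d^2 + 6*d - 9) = 3*d^5 - 9*d^4 + 2*d^3 - d^2 - 6*d + 13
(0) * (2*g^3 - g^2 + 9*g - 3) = 0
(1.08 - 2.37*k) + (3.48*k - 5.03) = 1.11*k - 3.95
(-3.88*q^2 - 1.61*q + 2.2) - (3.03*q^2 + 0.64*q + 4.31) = -6.91*q^2 - 2.25*q - 2.11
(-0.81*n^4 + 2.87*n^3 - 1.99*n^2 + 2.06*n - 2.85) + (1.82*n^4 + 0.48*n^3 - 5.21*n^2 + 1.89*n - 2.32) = 1.01*n^4 + 3.35*n^3 - 7.2*n^2 + 3.95*n - 5.17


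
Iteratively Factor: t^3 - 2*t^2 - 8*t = (t + 2)*(t^2 - 4*t) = (t - 4)*(t + 2)*(t)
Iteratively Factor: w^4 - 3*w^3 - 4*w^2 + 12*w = (w)*(w^3 - 3*w^2 - 4*w + 12) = w*(w + 2)*(w^2 - 5*w + 6) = w*(w - 2)*(w + 2)*(w - 3)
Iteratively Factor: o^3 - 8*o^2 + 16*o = (o - 4)*(o^2 - 4*o) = (o - 4)^2*(o)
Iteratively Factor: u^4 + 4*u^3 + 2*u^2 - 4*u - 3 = (u + 1)*(u^3 + 3*u^2 - u - 3) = (u - 1)*(u + 1)*(u^2 + 4*u + 3) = (u - 1)*(u + 1)^2*(u + 3)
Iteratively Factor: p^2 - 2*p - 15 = (p + 3)*(p - 5)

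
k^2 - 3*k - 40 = (k - 8)*(k + 5)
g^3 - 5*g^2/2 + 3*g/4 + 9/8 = (g - 3/2)^2*(g + 1/2)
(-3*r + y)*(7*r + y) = -21*r^2 + 4*r*y + y^2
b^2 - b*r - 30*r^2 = (b - 6*r)*(b + 5*r)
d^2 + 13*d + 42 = (d + 6)*(d + 7)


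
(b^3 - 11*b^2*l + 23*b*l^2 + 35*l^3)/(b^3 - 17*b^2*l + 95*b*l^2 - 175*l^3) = (b + l)/(b - 5*l)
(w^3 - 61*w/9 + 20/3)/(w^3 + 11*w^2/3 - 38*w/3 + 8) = (w^2 + 4*w/3 - 5)/(w^2 + 5*w - 6)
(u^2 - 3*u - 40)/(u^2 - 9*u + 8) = (u + 5)/(u - 1)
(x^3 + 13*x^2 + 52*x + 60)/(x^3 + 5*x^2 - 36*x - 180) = (x + 2)/(x - 6)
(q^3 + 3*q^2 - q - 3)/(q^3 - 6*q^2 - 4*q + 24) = (q^3 + 3*q^2 - q - 3)/(q^3 - 6*q^2 - 4*q + 24)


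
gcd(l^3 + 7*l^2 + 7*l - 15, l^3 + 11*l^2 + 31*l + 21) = l + 3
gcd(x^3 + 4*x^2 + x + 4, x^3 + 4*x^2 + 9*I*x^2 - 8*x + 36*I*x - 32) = x^2 + x*(4 + I) + 4*I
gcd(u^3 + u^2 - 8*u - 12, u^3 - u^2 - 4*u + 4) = u + 2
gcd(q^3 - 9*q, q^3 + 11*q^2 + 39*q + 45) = q + 3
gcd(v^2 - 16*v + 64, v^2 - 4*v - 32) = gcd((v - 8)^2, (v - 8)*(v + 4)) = v - 8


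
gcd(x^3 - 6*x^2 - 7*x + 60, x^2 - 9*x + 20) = x^2 - 9*x + 20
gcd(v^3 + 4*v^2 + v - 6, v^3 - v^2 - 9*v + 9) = v^2 + 2*v - 3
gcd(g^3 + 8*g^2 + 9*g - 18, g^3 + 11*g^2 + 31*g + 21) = g + 3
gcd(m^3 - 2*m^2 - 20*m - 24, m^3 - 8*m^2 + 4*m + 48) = m^2 - 4*m - 12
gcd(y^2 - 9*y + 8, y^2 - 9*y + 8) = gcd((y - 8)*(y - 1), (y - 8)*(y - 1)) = y^2 - 9*y + 8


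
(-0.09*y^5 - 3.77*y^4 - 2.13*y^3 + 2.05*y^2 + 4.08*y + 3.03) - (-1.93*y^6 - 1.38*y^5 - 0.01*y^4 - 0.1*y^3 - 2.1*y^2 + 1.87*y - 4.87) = 1.93*y^6 + 1.29*y^5 - 3.76*y^4 - 2.03*y^3 + 4.15*y^2 + 2.21*y + 7.9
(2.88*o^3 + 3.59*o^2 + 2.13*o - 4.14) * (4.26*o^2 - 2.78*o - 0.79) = 12.2688*o^5 + 7.287*o^4 - 3.1816*o^3 - 26.3939*o^2 + 9.8265*o + 3.2706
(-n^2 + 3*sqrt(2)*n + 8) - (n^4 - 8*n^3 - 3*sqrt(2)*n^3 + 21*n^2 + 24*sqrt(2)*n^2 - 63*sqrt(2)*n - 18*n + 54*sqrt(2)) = -n^4 + 3*sqrt(2)*n^3 + 8*n^3 - 24*sqrt(2)*n^2 - 22*n^2 + 18*n + 66*sqrt(2)*n - 54*sqrt(2) + 8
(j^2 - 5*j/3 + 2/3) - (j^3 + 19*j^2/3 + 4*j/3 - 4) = -j^3 - 16*j^2/3 - 3*j + 14/3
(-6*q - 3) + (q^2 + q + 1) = q^2 - 5*q - 2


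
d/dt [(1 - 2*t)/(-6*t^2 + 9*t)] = (-4*t^2 + 4*t - 3)/(3*t^2*(4*t^2 - 12*t + 9))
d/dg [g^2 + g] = 2*g + 1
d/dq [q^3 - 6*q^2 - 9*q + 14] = 3*q^2 - 12*q - 9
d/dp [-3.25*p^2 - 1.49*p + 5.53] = -6.5*p - 1.49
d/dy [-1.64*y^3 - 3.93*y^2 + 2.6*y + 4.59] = -4.92*y^2 - 7.86*y + 2.6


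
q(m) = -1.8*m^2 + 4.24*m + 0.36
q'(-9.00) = 36.64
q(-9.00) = -183.60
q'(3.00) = -6.56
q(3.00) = -3.12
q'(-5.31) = 23.36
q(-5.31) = -72.91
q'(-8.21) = 33.80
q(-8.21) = -155.78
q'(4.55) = -12.14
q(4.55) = -17.61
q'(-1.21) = 8.60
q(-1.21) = -7.41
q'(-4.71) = 21.20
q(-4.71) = -59.54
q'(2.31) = -4.08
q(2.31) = 0.55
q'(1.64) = -1.66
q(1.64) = 2.47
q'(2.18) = -3.61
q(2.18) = 1.05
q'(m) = 4.24 - 3.6*m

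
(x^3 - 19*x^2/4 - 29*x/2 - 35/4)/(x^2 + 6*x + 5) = (4*x^2 - 23*x - 35)/(4*(x + 5))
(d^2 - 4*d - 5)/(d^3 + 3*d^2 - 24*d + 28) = (d^2 - 4*d - 5)/(d^3 + 3*d^2 - 24*d + 28)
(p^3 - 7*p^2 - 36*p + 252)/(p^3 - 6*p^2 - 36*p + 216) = (p - 7)/(p - 6)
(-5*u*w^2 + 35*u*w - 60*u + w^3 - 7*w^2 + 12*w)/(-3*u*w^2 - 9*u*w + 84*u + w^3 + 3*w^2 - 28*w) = (5*u*w - 15*u - w^2 + 3*w)/(3*u*w + 21*u - w^2 - 7*w)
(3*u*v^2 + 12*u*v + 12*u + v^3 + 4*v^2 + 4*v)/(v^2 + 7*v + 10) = (3*u*v + 6*u + v^2 + 2*v)/(v + 5)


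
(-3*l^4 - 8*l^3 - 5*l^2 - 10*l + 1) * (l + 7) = -3*l^5 - 29*l^4 - 61*l^3 - 45*l^2 - 69*l + 7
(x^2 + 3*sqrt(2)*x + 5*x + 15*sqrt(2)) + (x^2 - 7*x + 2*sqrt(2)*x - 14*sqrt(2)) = 2*x^2 - 2*x + 5*sqrt(2)*x + sqrt(2)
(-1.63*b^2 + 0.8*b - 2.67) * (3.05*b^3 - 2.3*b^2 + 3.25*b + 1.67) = -4.9715*b^5 + 6.189*b^4 - 15.281*b^3 + 6.0189*b^2 - 7.3415*b - 4.4589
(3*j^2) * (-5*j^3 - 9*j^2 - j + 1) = -15*j^5 - 27*j^4 - 3*j^3 + 3*j^2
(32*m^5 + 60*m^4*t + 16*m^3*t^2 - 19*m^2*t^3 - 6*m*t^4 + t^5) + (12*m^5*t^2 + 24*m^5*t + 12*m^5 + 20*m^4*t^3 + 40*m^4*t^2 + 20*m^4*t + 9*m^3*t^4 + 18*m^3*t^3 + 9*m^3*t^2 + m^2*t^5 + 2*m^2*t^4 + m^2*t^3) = 12*m^5*t^2 + 24*m^5*t + 44*m^5 + 20*m^4*t^3 + 40*m^4*t^2 + 80*m^4*t + 9*m^3*t^4 + 18*m^3*t^3 + 25*m^3*t^2 + m^2*t^5 + 2*m^2*t^4 - 18*m^2*t^3 - 6*m*t^4 + t^5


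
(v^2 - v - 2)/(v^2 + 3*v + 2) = (v - 2)/(v + 2)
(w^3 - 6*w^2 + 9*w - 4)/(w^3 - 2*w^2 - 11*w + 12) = (w - 1)/(w + 3)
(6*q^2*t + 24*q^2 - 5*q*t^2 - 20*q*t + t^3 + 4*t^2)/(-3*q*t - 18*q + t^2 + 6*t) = (-2*q*t - 8*q + t^2 + 4*t)/(t + 6)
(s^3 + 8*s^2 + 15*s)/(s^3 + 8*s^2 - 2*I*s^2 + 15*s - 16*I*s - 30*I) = s/(s - 2*I)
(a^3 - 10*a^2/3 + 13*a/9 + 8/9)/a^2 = a - 10/3 + 13/(9*a) + 8/(9*a^2)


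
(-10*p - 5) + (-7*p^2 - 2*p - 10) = -7*p^2 - 12*p - 15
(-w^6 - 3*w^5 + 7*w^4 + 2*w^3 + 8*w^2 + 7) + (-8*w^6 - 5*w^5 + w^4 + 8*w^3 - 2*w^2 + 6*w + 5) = -9*w^6 - 8*w^5 + 8*w^4 + 10*w^3 + 6*w^2 + 6*w + 12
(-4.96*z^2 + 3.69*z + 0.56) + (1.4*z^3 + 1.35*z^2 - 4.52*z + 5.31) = 1.4*z^3 - 3.61*z^2 - 0.83*z + 5.87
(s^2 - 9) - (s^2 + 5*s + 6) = -5*s - 15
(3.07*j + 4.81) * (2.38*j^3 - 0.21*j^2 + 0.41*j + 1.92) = 7.3066*j^4 + 10.8031*j^3 + 0.2486*j^2 + 7.8665*j + 9.2352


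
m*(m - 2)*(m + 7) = m^3 + 5*m^2 - 14*m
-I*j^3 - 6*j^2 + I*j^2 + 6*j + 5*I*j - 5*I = (j - 5*I)*(j - I)*(-I*j + I)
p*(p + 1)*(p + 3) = p^3 + 4*p^2 + 3*p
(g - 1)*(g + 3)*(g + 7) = g^3 + 9*g^2 + 11*g - 21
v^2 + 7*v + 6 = (v + 1)*(v + 6)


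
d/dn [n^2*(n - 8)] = n*(3*n - 16)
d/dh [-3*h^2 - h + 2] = -6*h - 1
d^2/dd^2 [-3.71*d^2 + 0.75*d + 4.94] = -7.42000000000000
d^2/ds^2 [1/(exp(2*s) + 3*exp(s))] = (-(exp(s) + 3)*(4*exp(s) + 3) + 2*(2*exp(s) + 3)^2)*exp(-s)/(exp(s) + 3)^3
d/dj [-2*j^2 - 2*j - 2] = -4*j - 2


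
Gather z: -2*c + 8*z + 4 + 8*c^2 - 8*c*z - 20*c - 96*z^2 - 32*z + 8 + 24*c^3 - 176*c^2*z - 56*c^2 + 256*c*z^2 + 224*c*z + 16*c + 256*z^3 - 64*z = 24*c^3 - 48*c^2 - 6*c + 256*z^3 + z^2*(256*c - 96) + z*(-176*c^2 + 216*c - 88) + 12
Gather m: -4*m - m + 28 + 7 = 35 - 5*m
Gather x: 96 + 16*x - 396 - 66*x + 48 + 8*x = -42*x - 252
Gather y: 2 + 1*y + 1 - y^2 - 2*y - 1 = -y^2 - y + 2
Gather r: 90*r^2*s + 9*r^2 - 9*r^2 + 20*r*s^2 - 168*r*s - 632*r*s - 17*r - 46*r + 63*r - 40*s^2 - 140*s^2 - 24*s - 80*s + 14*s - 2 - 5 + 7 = 90*r^2*s + r*(20*s^2 - 800*s) - 180*s^2 - 90*s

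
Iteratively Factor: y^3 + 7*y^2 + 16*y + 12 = (y + 2)*(y^2 + 5*y + 6) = (y + 2)^2*(y + 3)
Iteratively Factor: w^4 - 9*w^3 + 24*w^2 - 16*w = (w)*(w^3 - 9*w^2 + 24*w - 16) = w*(w - 4)*(w^2 - 5*w + 4) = w*(w - 4)^2*(w - 1)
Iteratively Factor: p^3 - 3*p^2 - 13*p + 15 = (p - 1)*(p^2 - 2*p - 15) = (p - 1)*(p + 3)*(p - 5)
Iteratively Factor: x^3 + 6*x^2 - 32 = (x - 2)*(x^2 + 8*x + 16) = (x - 2)*(x + 4)*(x + 4)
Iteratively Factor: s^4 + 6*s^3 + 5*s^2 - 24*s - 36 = (s - 2)*(s^3 + 8*s^2 + 21*s + 18) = (s - 2)*(s + 2)*(s^2 + 6*s + 9) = (s - 2)*(s + 2)*(s + 3)*(s + 3)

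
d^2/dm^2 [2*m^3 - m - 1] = 12*m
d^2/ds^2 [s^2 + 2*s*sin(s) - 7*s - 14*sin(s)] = -2*s*sin(s) + 14*sin(s) + 4*cos(s) + 2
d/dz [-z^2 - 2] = -2*z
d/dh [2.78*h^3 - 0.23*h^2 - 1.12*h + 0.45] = 8.34*h^2 - 0.46*h - 1.12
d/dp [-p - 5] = -1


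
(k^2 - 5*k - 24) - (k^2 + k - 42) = 18 - 6*k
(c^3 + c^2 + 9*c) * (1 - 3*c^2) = -3*c^5 - 3*c^4 - 26*c^3 + c^2 + 9*c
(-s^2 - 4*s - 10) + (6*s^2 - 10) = 5*s^2 - 4*s - 20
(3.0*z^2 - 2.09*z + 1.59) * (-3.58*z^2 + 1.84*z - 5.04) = -10.74*z^4 + 13.0022*z^3 - 24.6578*z^2 + 13.4592*z - 8.0136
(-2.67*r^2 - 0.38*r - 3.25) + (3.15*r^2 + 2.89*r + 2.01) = 0.48*r^2 + 2.51*r - 1.24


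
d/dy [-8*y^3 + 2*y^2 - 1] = 4*y*(1 - 6*y)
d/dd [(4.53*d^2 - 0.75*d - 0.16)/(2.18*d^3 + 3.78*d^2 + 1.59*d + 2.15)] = (-9.8754*d^4 + 3.27*d^3 + 11.0841*d^2 + 20.6886*d - 1.3581)/(4.7524*d^6 + 16.4808*d^5 + 21.2208*d^4 + 21.3944*d^3 + 18.7821*d^2 + 6.837*d + 4.6225)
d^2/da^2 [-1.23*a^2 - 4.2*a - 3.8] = -2.46000000000000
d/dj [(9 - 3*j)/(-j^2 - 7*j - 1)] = 3*(-j^2 + 6*j + 22)/(j^4 + 14*j^3 + 51*j^2 + 14*j + 1)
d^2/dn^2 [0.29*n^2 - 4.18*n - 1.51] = 0.580000000000000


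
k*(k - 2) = k^2 - 2*k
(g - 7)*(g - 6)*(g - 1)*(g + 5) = g^4 - 9*g^3 - 15*g^2 + 233*g - 210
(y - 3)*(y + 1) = y^2 - 2*y - 3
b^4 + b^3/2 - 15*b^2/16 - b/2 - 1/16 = (b - 1)*(b + 1/4)^2*(b + 1)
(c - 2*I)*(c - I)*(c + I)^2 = c^4 - I*c^3 + 3*c^2 - I*c + 2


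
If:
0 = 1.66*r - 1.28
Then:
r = 0.77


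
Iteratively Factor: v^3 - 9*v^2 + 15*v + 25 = (v + 1)*(v^2 - 10*v + 25) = (v - 5)*(v + 1)*(v - 5)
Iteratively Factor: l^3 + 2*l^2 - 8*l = (l + 4)*(l^2 - 2*l) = l*(l + 4)*(l - 2)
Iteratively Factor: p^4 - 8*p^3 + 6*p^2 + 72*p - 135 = (p - 3)*(p^3 - 5*p^2 - 9*p + 45) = (p - 3)*(p + 3)*(p^2 - 8*p + 15) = (p - 3)^2*(p + 3)*(p - 5)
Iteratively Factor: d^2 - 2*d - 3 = (d + 1)*(d - 3)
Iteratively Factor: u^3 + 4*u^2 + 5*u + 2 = (u + 1)*(u^2 + 3*u + 2) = (u + 1)*(u + 2)*(u + 1)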